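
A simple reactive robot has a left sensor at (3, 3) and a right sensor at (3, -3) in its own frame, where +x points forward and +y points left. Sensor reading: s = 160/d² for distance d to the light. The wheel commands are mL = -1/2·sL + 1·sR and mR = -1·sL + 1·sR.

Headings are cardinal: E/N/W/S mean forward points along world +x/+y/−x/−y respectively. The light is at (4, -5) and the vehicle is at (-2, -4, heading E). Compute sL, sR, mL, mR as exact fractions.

32/5 160/13 592/65 384/65

left sensor world pos  = (1, -1); dL² = 25
right sensor world pos = (1, -7); dR² = 13
sL = 160/25 = 32/5
sR = 160/13 = 160/13
mL = -1/2·sL + 1·sR = 592/65
mR = -1·sL + 1·sR = 384/65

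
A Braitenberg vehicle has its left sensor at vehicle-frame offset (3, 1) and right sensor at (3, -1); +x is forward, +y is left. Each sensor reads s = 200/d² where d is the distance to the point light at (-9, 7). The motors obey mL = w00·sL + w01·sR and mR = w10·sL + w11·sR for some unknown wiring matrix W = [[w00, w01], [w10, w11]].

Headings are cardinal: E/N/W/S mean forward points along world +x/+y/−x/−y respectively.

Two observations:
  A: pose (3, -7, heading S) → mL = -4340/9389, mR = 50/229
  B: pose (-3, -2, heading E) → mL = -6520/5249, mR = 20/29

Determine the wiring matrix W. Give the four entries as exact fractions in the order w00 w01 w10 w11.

-1/2 -1/2 1/2 0

obs A: pose=(3,-7,S) → sL=100/229, sR=20/41, mL=-4340/9389, mR=50/229
obs B: pose=(-3,-2,E) → sL=40/29, sR=200/181, mL=-6520/5249, mR=20/29
sensor matrix S = [[100/229, 20/41], [40/29, 200/181]]; det S = -9379200/49282861
solve [mL_A; mL_B] = S·[w00; w01] and [mR_A; mR_B] = S·[w10; w11]:
  w00 = -1/2, w01 = -1/2, w10 = 1/2, w11 = 0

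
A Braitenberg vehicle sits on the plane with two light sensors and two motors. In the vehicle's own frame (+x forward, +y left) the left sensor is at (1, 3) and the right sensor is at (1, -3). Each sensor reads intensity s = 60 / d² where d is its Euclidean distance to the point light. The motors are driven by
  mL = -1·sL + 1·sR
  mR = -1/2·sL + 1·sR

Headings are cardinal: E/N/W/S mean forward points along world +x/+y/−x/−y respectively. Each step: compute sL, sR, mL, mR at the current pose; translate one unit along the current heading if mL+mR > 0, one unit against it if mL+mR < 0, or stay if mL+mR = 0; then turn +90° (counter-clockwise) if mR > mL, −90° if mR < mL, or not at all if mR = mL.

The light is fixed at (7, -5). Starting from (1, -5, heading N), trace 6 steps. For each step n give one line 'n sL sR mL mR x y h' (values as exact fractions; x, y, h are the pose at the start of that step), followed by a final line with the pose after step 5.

n=0: pose=(1,-5,N); sL=30/41, sR=6; mL=216/41, mR=231/41; mL+mR=447/41 → advance +1; mR−mL=15/41 → turn +1·90°
n=1: pose=(1,-4,W); sL=60/53, sR=12/13; mL=-144/689, mR=246/689; mL+mR=102/689 → advance +1; mR−mL=30/53 → turn +1·90°
n=2: pose=(0,-4,S); sL=15/4, sR=3/5; mL=-63/20, mR=-51/40; mL+mR=-177/40 → advance -1; mR−mL=15/8 → turn +1·90°
n=3: pose=(0,-3,E); sL=60/61, sR=60/37; mL=1440/2257, mR=2550/2257; mL+mR=3990/2257 → advance +1; mR−mL=30/61 → turn +1·90°
n=4: pose=(1,-3,N); sL=2/3, sR=10/3; mL=8/3, mR=3; mL+mR=17/3 → advance +1; mR−mL=1/3 → turn +1·90°
n=5: pose=(1,-2,W); sL=60/49, sR=12/17; mL=-432/833, mR=78/833; mL+mR=-354/833 → advance -1; mR−mL=30/49 → turn +1·90°

0 30/41 6 216/41 231/41 1 -5 N
1 60/53 12/13 -144/689 246/689 1 -4 W
2 15/4 3/5 -63/20 -51/40 0 -4 S
3 60/61 60/37 1440/2257 2550/2257 0 -3 E
4 2/3 10/3 8/3 3 1 -3 N
5 60/49 12/17 -432/833 78/833 1 -2 W
final 2 -2 S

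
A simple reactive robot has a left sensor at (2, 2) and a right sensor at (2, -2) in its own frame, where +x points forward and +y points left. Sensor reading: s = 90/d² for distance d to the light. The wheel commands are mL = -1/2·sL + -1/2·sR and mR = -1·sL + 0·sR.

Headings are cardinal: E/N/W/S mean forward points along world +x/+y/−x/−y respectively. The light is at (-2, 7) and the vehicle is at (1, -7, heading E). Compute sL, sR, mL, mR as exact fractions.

left sensor world pos  = (3, -5); dL² = 169
right sensor world pos = (3, -9); dR² = 281
sL = 90/169 = 90/169
sR = 90/281 = 90/281
mL = -1/2·sL + -1/2·sR = -20250/47489
mR = -1·sL + 0·sR = -90/169

90/169 90/281 -20250/47489 -90/169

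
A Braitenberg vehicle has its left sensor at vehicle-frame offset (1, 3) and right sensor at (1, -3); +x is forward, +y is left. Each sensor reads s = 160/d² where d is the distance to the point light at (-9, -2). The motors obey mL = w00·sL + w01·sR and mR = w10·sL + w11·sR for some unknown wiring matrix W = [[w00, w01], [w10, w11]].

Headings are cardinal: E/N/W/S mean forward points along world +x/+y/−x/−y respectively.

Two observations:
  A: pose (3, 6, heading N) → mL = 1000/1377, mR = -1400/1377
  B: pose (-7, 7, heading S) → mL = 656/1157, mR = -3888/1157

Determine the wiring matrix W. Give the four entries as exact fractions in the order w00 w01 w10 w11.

1 -1/2 -1/2 -1

obs A: pose=(3,6,N) → sL=80/81, sR=80/153, mL=1000/1377, mR=-1400/1377
obs B: pose=(-7,7,S) → sL=160/89, sR=32/13, mL=656/1157, mR=-3888/1157
sensor matrix S = [[80/81, 80/153], [160/89, 32/13]]; det S = 2375680/1593189
solve [mL_A; mL_B] = S·[w00; w01] and [mR_A; mR_B] = S·[w10; w11]:
  w00 = 1, w01 = -1/2, w10 = -1/2, w11 = -1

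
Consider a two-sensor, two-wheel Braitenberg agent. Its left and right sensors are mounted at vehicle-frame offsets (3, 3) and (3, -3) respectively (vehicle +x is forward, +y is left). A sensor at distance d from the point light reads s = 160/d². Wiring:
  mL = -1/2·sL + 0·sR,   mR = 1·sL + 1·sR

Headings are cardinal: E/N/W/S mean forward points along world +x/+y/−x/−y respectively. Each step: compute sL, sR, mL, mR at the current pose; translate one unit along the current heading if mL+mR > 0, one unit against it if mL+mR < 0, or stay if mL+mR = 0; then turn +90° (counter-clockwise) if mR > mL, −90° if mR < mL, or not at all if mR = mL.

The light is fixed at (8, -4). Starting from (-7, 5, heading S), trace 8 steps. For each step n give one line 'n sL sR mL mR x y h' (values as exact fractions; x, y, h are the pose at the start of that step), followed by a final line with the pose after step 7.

n=0: pose=(-7,5,S); sL=8/9, sR=4/9; mL=-4/9, mR=4/3; mL+mR=8/9 → advance +1; mR−mL=16/9 → turn +1·90°
n=1: pose=(-7,4,E); sL=32/53, sR=160/169; mL=-16/53, mR=13888/8957; mL+mR=11184/8957 → advance +1; mR−mL=16592/8957 → turn +1·90°
n=2: pose=(-6,4,N); sL=16/41, sR=80/121; mL=-8/41, mR=5216/4961; mL+mR=4248/4961 → advance +1; mR−mL=6184/4961 → turn +1·90°
n=3: pose=(-6,5,W); sL=32/65, sR=160/433; mL=-16/65, mR=24256/28145; mL+mR=17328/28145 → advance +1; mR−mL=31184/28145 → turn +1·90°
n=4: pose=(-7,5,S); sL=8/9, sR=4/9; mL=-4/9, mR=4/3; mL+mR=8/9 → advance +1; mR−mL=16/9 → turn +1·90°
n=5: pose=(-7,4,E); sL=32/53, sR=160/169; mL=-16/53, mR=13888/8957; mL+mR=11184/8957 → advance +1; mR−mL=16592/8957 → turn +1·90°
n=6: pose=(-6,4,N); sL=16/41, sR=80/121; mL=-8/41, mR=5216/4961; mL+mR=4248/4961 → advance +1; mR−mL=6184/4961 → turn +1·90°
n=7: pose=(-6,5,W); sL=32/65, sR=160/433; mL=-16/65, mR=24256/28145; mL+mR=17328/28145 → advance +1; mR−mL=31184/28145 → turn +1·90°

0 8/9 4/9 -4/9 4/3 -7 5 S
1 32/53 160/169 -16/53 13888/8957 -7 4 E
2 16/41 80/121 -8/41 5216/4961 -6 4 N
3 32/65 160/433 -16/65 24256/28145 -6 5 W
4 8/9 4/9 -4/9 4/3 -7 5 S
5 32/53 160/169 -16/53 13888/8957 -7 4 E
6 16/41 80/121 -8/41 5216/4961 -6 4 N
7 32/65 160/433 -16/65 24256/28145 -6 5 W
final -7 5 S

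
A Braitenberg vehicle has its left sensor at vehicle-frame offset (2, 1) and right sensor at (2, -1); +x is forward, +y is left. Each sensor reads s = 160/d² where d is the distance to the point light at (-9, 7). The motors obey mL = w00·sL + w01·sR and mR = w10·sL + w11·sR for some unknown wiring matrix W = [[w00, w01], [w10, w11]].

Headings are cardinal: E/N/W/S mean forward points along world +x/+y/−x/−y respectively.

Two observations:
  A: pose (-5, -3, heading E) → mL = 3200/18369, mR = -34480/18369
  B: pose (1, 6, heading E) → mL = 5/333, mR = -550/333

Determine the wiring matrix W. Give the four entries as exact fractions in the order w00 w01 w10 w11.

obs A: pose=(-5,-3,E) → sL=160/117, sR=160/157, mL=3200/18369, mR=-34480/18369
obs B: pose=(1,6,E) → sL=10/9, sR=40/37, mL=5/333, mR=-550/333
sensor matrix S = [[160/117, 160/157], [10/9, 40/37]]; det S = 78400/226551
solve [mL_A; mL_B] = S·[w00; w01] and [mR_A; mR_B] = S·[w10; w11]:
  w00 = 1/2, w01 = -1/2, w10 = -1, w11 = -1/2

1/2 -1/2 -1 -1/2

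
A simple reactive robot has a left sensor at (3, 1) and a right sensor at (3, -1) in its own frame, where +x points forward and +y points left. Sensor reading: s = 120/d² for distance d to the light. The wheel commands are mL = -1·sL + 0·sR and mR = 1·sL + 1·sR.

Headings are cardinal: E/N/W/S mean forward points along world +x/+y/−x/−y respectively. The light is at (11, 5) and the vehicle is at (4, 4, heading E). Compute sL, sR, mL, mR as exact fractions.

15/2 6 -15/2 27/2

left sensor world pos  = (7, 5); dL² = 16
right sensor world pos = (7, 3); dR² = 20
sL = 120/16 = 15/2
sR = 120/20 = 6
mL = -1·sL + 0·sR = -15/2
mR = 1·sL + 1·sR = 27/2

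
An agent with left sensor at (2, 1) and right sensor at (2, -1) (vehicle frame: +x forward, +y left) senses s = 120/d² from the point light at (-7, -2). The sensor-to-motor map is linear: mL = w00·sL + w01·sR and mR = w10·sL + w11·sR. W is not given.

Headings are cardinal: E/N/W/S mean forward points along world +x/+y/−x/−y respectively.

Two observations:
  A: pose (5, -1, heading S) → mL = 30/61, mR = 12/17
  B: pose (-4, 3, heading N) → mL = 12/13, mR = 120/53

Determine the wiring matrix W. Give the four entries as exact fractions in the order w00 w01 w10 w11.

obs A: pose=(5,-1,S) → sL=12/17, sR=60/61, mL=30/61, mR=12/17
obs B: pose=(-4,3,N) → sL=120/53, sR=24/13, mL=12/13, mR=120/53
sensor matrix S = [[12/17, 60/61], [120/53, 24/13]]; det S = -660096/714493
solve [mL_A; mL_B] = S·[w00; w01] and [mR_A; mR_B] = S·[w10; w11]:
  w00 = 0, w01 = 1/2, w10 = 1, w11 = 0

0 1/2 1 0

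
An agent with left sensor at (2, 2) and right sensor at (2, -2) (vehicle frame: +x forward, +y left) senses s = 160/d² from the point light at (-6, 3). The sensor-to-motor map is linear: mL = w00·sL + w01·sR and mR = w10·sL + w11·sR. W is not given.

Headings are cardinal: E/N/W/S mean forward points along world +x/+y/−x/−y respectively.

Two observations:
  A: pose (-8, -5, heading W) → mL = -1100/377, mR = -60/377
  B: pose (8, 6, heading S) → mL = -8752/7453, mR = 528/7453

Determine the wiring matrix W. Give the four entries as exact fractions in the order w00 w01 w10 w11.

obs A: pose=(-8,-5,W) → sL=40/29, sR=40/13, mL=-1100/377, mR=-60/377
obs B: pose=(8,6,S) → sL=160/257, sR=32/29, mL=-8752/7453, mR=528/7453
sensor matrix S = [[40/29, 40/13], [160/257, 32/29]]; det S = -1105920/2809781
solve [mL_A; mL_B] = S·[w00; w01] and [mR_A; mR_B] = S·[w10; w11]:
  w00 = -1, w01 = -1/2, w10 = 1, w11 = -1/2

-1 -1/2 1 -1/2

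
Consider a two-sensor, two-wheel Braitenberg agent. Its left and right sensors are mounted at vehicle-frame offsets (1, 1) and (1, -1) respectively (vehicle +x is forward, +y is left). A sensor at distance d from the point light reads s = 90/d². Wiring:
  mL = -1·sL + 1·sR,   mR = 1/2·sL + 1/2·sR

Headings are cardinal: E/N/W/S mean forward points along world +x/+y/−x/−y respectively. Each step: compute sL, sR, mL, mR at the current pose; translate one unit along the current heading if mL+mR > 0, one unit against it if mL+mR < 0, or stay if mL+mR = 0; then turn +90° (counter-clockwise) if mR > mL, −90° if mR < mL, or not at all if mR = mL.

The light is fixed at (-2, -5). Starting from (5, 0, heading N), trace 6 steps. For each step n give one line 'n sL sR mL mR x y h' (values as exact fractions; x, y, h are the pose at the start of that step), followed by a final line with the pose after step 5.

0 5/4 9/10 -7/20 43/40 5 0 N
1 90/61 18/17 -432/1037 1314/1037 5 1 W
2 45/37 9/5 108/185 279/185 4 1 S
3 18/17 18/13 72/221 270/221 4 0 E
4 5/4 9/10 -7/20 43/40 5 0 N
5 90/61 18/17 -432/1037 1314/1037 5 1 W
final 4 1 S

n=0: pose=(5,0,N); sL=5/4, sR=9/10; mL=-7/20, mR=43/40; mL+mR=29/40 → advance +1; mR−mL=57/40 → turn +1·90°
n=1: pose=(5,1,W); sL=90/61, sR=18/17; mL=-432/1037, mR=1314/1037; mL+mR=882/1037 → advance +1; mR−mL=1746/1037 → turn +1·90°
n=2: pose=(4,1,S); sL=45/37, sR=9/5; mL=108/185, mR=279/185; mL+mR=387/185 → advance +1; mR−mL=171/185 → turn +1·90°
n=3: pose=(4,0,E); sL=18/17, sR=18/13; mL=72/221, mR=270/221; mL+mR=342/221 → advance +1; mR−mL=198/221 → turn +1·90°
n=4: pose=(5,0,N); sL=5/4, sR=9/10; mL=-7/20, mR=43/40; mL+mR=29/40 → advance +1; mR−mL=57/40 → turn +1·90°
n=5: pose=(5,1,W); sL=90/61, sR=18/17; mL=-432/1037, mR=1314/1037; mL+mR=882/1037 → advance +1; mR−mL=1746/1037 → turn +1·90°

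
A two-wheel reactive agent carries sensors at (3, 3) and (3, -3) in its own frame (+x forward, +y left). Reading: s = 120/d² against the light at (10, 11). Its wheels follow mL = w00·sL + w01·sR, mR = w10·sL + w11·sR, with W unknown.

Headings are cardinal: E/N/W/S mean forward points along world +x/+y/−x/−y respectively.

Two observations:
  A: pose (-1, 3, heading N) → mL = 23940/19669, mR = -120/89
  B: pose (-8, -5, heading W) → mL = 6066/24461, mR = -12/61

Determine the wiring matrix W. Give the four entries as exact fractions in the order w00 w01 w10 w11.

1 1/2 0 -1

obs A: pose=(-1,3,N) → sL=120/221, sR=120/89, mL=23940/19669, mR=-120/89
obs B: pose=(-8,-5,W) → sL=60/401, sR=12/61, mL=6066/24461, mR=-12/61
sensor matrix S = [[120/221, 120/89], [60/401, 12/61]]; det S = -45671040/481123409
solve [mL_A; mL_B] = S·[w00; w01] and [mR_A; mR_B] = S·[w10; w11]:
  w00 = 1, w01 = 1/2, w10 = 0, w11 = -1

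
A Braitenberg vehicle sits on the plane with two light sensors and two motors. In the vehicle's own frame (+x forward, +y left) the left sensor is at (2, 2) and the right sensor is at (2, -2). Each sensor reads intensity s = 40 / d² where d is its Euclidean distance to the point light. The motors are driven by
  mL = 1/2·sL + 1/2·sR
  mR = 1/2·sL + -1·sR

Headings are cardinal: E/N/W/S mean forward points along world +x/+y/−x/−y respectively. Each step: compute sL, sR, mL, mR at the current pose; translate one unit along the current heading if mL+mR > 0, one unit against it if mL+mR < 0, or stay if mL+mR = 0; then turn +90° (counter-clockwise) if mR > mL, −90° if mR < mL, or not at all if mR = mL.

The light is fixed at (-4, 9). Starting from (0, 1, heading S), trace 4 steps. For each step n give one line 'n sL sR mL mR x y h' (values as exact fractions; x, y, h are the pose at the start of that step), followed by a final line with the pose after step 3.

0 5/17 5/13 75/221 -105/442 0 1 S
1 8/25 40/53 712/1325 -788/1325 0 0 W
2 20/29 20/49 780/1421 -90/1421 1 0 N
3 8/17 40/149 936/2533 -84/2533 1 1 E
final 2 1 S

n=0: pose=(0,1,S); sL=5/17, sR=5/13; mL=75/221, mR=-105/442; mL+mR=45/442 → advance +1; mR−mL=-15/26 → turn -1·90°
n=1: pose=(0,0,W); sL=8/25, sR=40/53; mL=712/1325, mR=-788/1325; mL+mR=-76/1325 → advance -1; mR−mL=-60/53 → turn -1·90°
n=2: pose=(1,0,N); sL=20/29, sR=20/49; mL=780/1421, mR=-90/1421; mL+mR=690/1421 → advance +1; mR−mL=-30/49 → turn -1·90°
n=3: pose=(1,1,E); sL=8/17, sR=40/149; mL=936/2533, mR=-84/2533; mL+mR=852/2533 → advance +1; mR−mL=-60/149 → turn -1·90°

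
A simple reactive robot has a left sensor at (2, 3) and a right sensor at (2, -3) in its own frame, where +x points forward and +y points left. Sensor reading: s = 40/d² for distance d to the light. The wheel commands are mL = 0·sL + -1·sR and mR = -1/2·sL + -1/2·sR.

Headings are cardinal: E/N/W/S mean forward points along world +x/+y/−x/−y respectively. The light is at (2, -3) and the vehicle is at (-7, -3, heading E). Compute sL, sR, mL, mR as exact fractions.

left sensor world pos  = (-5, 0); dL² = 58
right sensor world pos = (-5, -6); dR² = 58
sL = 40/58 = 20/29
sR = 40/58 = 20/29
mL = 0·sL + -1·sR = -20/29
mR = -1/2·sL + -1/2·sR = -20/29

20/29 20/29 -20/29 -20/29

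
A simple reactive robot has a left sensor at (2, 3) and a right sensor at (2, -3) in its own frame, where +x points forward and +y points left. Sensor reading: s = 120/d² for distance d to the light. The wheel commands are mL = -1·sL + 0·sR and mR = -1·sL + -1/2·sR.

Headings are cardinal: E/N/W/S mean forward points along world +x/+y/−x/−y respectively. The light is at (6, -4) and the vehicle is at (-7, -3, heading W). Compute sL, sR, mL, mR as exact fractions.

left sensor world pos  = (-9, -6); dL² = 229
right sensor world pos = (-9, 0); dR² = 241
sL = 120/229 = 120/229
sR = 120/241 = 120/241
mL = -1·sL + 0·sR = -120/229
mR = -1·sL + -1/2·sR = -42660/55189

120/229 120/241 -120/229 -42660/55189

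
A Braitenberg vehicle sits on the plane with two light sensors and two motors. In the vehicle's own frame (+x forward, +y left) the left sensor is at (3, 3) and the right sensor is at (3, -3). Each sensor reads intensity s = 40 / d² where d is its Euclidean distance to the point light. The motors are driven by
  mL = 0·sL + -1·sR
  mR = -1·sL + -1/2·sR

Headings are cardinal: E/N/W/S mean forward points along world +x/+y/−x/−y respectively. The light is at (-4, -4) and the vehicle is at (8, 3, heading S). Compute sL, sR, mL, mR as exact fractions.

left sensor world pos  = (11, 0); dL² = 241
right sensor world pos = (5, 0); dR² = 97
sL = 40/241 = 40/241
sR = 40/97 = 40/97
mL = 0·sL + -1·sR = -40/97
mR = -1·sL + -1/2·sR = -8700/23377

40/241 40/97 -40/97 -8700/23377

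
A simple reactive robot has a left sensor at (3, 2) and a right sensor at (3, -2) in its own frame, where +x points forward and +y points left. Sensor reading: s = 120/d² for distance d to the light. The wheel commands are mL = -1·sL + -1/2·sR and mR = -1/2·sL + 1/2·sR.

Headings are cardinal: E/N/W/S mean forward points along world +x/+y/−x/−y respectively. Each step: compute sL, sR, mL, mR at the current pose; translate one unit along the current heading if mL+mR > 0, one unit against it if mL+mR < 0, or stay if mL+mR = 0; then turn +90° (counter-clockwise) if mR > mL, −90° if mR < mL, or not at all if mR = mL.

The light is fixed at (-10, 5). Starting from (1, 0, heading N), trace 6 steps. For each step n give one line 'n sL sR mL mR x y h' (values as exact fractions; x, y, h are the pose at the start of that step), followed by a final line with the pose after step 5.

0 24/17 120/173 -5172/2941 -1056/2941 1 0 N
1 15/16 3/2 -27/16 9/32 1 -1 W
2 120/277 120/181 -38340/50137 5760/50137 2 -1 S
3 20/39 60/137 -3910/5343 -200/5343 2 0 E
4 24/17 120/173 -5172/2941 -1056/2941 1 0 N
5 15/16 3/2 -27/16 9/32 1 -1 W
final 2 -1 S

n=0: pose=(1,0,N); sL=24/17, sR=120/173; mL=-5172/2941, mR=-1056/2941; mL+mR=-36/17 → advance -1; mR−mL=4116/2941 → turn +1·90°
n=1: pose=(1,-1,W); sL=15/16, sR=3/2; mL=-27/16, mR=9/32; mL+mR=-45/32 → advance -1; mR−mL=63/32 → turn +1·90°
n=2: pose=(2,-1,S); sL=120/277, sR=120/181; mL=-38340/50137, mR=5760/50137; mL+mR=-180/277 → advance -1; mR−mL=44100/50137 → turn +1·90°
n=3: pose=(2,0,E); sL=20/39, sR=60/137; mL=-3910/5343, mR=-200/5343; mL+mR=-10/13 → advance -1; mR−mL=3710/5343 → turn +1·90°
n=4: pose=(1,0,N); sL=24/17, sR=120/173; mL=-5172/2941, mR=-1056/2941; mL+mR=-36/17 → advance -1; mR−mL=4116/2941 → turn +1·90°
n=5: pose=(1,-1,W); sL=15/16, sR=3/2; mL=-27/16, mR=9/32; mL+mR=-45/32 → advance -1; mR−mL=63/32 → turn +1·90°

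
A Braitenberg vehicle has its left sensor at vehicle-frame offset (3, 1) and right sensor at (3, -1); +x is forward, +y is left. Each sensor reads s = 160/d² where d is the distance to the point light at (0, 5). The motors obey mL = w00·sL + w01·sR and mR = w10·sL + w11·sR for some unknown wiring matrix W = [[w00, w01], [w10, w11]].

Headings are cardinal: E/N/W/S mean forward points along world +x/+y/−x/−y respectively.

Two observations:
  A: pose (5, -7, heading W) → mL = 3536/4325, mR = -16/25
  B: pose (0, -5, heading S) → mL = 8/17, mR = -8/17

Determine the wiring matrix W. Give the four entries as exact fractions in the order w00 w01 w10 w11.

-1/2 1 0 -1/2

obs A: pose=(5,-7,W) → sL=160/173, sR=32/25, mL=3536/4325, mR=-16/25
obs B: pose=(0,-5,S) → sL=16/17, sR=16/17, mL=8/17, mR=-8/17
sensor matrix S = [[160/173, 32/25], [16/17, 16/17]]; det S = -24576/73525
solve [mL_A; mL_B] = S·[w00; w01] and [mR_A; mR_B] = S·[w10; w11]:
  w00 = -1/2, w01 = 1, w10 = 0, w11 = -1/2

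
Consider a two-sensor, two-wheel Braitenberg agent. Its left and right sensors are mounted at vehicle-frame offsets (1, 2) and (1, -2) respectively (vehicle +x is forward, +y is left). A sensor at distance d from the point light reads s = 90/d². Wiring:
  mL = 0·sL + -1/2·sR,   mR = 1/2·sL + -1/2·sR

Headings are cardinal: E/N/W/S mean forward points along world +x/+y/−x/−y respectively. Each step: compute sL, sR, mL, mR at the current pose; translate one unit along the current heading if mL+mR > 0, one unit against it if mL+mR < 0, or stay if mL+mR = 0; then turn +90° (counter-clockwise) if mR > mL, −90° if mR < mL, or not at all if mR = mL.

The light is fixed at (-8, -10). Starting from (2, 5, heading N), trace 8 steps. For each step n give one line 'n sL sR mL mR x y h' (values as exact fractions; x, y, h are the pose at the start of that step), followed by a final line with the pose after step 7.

n=0: pose=(2,5,N); sL=9/32, sR=9/40; mL=-9/80, mR=9/320; mL+mR=-27/320 → advance -1; mR−mL=9/64 → turn +1·90°
n=1: pose=(2,4,W); sL=2/5, sR=90/337; mL=-45/337, mR=112/1685; mL+mR=-113/1685 → advance -1; mR−mL=1/5 → turn +1·90°
n=2: pose=(3,4,S); sL=45/169, sR=9/25; mL=-9/50, mR=-198/4225; mL+mR=-1917/8450 → advance -1; mR−mL=45/338 → turn +1·90°
n=3: pose=(3,5,E); sL=90/433, sR=90/313; mL=-45/313, mR=-5400/135529; mL+mR=-24885/135529 → advance -1; mR−mL=45/433 → turn +1·90°
n=4: pose=(2,5,N); sL=9/32, sR=9/40; mL=-9/80, mR=9/320; mL+mR=-27/320 → advance -1; mR−mL=9/64 → turn +1·90°
n=5: pose=(2,4,W); sL=2/5, sR=90/337; mL=-45/337, mR=112/1685; mL+mR=-113/1685 → advance -1; mR−mL=1/5 → turn +1·90°
n=6: pose=(3,4,S); sL=45/169, sR=9/25; mL=-9/50, mR=-198/4225; mL+mR=-1917/8450 → advance -1; mR−mL=45/338 → turn +1·90°
n=7: pose=(3,5,E); sL=90/433, sR=90/313; mL=-45/313, mR=-5400/135529; mL+mR=-24885/135529 → advance -1; mR−mL=45/433 → turn +1·90°

0 9/32 9/40 -9/80 9/320 2 5 N
1 2/5 90/337 -45/337 112/1685 2 4 W
2 45/169 9/25 -9/50 -198/4225 3 4 S
3 90/433 90/313 -45/313 -5400/135529 3 5 E
4 9/32 9/40 -9/80 9/320 2 5 N
5 2/5 90/337 -45/337 112/1685 2 4 W
6 45/169 9/25 -9/50 -198/4225 3 4 S
7 90/433 90/313 -45/313 -5400/135529 3 5 E
final 2 5 N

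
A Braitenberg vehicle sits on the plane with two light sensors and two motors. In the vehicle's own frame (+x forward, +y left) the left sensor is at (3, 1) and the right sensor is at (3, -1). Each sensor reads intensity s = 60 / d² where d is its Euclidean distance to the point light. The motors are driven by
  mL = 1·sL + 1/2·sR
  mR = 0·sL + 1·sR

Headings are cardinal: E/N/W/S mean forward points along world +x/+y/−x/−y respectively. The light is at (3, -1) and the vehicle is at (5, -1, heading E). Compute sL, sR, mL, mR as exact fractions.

left sensor world pos  = (8, 0); dL² = 26
right sensor world pos = (8, -2); dR² = 26
sL = 60/26 = 30/13
sR = 60/26 = 30/13
mL = 1·sL + 1/2·sR = 45/13
mR = 0·sL + 1·sR = 30/13

30/13 30/13 45/13 30/13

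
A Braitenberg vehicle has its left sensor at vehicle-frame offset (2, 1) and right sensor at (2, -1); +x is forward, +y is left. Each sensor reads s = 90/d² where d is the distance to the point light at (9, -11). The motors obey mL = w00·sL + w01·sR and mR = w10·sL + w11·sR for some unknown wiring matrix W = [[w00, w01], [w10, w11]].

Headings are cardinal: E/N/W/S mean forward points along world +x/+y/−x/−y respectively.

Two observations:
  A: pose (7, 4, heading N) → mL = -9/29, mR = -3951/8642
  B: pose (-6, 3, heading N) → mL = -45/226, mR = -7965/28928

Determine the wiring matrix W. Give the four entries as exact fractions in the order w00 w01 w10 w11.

obs A: pose=(7,4,N) → sL=45/149, sR=9/29, mL=-9/29, mR=-3951/8642
obs B: pose=(-6,3,N) → sL=45/256, sR=45/226, mL=-45/226, mR=-7965/28928
sensor matrix S = [[45/149, 9/29], [45/256, 45/226]]; det S = 697815/124997888
solve [mL_A; mL_B] = S·[w00; w01] and [mR_A; mR_B] = S·[w10; w11]:
  w00 = 0, w01 = -1, w10 = -1, w11 = -1/2

0 -1 -1 -1/2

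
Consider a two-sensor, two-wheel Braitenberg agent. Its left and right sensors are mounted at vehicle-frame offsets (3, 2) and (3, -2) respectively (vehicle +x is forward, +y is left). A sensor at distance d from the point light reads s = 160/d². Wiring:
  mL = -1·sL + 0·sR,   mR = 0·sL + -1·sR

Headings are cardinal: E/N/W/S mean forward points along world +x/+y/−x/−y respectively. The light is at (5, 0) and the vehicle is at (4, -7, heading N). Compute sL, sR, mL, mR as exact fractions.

32/5 160/17 -32/5 -160/17

left sensor world pos  = (2, -4); dL² = 25
right sensor world pos = (6, -4); dR² = 17
sL = 160/25 = 32/5
sR = 160/17 = 160/17
mL = -1·sL + 0·sR = -32/5
mR = 0·sL + -1·sR = -160/17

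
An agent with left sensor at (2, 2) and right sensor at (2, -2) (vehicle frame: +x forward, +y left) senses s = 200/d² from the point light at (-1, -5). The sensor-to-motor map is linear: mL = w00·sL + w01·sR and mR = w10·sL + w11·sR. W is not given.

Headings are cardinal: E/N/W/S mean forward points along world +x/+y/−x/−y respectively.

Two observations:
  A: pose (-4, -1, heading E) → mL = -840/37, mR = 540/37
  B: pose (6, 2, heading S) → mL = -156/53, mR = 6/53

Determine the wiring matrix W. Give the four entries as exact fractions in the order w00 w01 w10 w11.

obs A: pose=(-4,-1,E) → sL=200/37, sR=40, mL=-840/37, mR=540/37
obs B: pose=(6,2,S) → sL=100/53, sR=4, mL=-156/53, mR=6/53
sensor matrix S = [[200/37, 40], [100/53, 4]]; det S = -105600/1961
solve [mL_A; mL_B] = S·[w00; w01] and [mR_A; mR_B] = S·[w10; w11]:
  w00 = -1/2, w01 = -1/2, w10 = -1, w11 = 1/2

-1/2 -1/2 -1 1/2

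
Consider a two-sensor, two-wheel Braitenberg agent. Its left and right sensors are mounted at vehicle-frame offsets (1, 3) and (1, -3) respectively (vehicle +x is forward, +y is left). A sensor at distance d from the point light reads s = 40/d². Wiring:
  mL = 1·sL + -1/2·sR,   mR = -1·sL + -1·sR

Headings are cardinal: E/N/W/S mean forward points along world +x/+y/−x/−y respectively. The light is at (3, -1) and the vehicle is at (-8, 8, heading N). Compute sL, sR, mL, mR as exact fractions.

left sensor world pos  = (-11, 9); dL² = 296
right sensor world pos = (-5, 9); dR² = 164
sL = 40/296 = 5/37
sR = 40/164 = 10/41
mL = 1·sL + -1/2·sR = 20/1517
mR = -1·sL + -1·sR = -575/1517

5/37 10/41 20/1517 -575/1517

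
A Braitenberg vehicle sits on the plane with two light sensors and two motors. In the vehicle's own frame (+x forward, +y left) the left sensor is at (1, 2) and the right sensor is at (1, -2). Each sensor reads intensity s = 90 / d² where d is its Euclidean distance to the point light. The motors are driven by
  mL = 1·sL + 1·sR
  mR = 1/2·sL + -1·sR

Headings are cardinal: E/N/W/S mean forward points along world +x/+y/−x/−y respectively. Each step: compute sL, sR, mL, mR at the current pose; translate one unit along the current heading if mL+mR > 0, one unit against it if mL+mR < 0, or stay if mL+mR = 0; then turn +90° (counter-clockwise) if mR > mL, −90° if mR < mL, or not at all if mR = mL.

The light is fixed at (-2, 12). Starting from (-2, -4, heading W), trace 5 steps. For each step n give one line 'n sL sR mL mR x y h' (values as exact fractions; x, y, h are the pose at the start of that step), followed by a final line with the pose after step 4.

0 18/65 90/197 9396/12805 -4077/12805 -2 -4 W
1 5/13 45/113 1150/1469 -605/2938 -3 -4 N
2 90/169 90/289 41220/48841 -2205/48841 -3 -3 E
3 9/26 9/26 9/13 -9/52 -2 -3 S
4 18/65 90/197 9396/12805 -4077/12805 -2 -4 W
final -3 -4 N

n=0: pose=(-2,-4,W); sL=18/65, sR=90/197; mL=9396/12805, mR=-4077/12805; mL+mR=27/65 → advance +1; mR−mL=-13473/12805 → turn -1·90°
n=1: pose=(-3,-4,N); sL=5/13, sR=45/113; mL=1150/1469, mR=-605/2938; mL+mR=15/26 → advance +1; mR−mL=-2905/2938 → turn -1·90°
n=2: pose=(-3,-3,E); sL=90/169, sR=90/289; mL=41220/48841, mR=-2205/48841; mL+mR=135/169 → advance +1; mR−mL=-43425/48841 → turn -1·90°
n=3: pose=(-2,-3,S); sL=9/26, sR=9/26; mL=9/13, mR=-9/52; mL+mR=27/52 → advance +1; mR−mL=-45/52 → turn -1·90°
n=4: pose=(-2,-4,W); sL=18/65, sR=90/197; mL=9396/12805, mR=-4077/12805; mL+mR=27/65 → advance +1; mR−mL=-13473/12805 → turn -1·90°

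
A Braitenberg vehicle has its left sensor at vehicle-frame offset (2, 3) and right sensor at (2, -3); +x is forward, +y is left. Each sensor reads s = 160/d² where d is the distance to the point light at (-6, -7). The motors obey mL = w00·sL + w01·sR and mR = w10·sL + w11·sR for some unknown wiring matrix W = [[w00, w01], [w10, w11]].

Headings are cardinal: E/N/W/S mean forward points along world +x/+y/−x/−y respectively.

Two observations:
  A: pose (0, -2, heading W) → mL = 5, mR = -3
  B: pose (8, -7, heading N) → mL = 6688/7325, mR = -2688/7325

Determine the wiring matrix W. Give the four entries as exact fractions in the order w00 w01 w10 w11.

obs A: pose=(0,-2,W) → sL=8, sR=2, mL=5, mR=-3
obs B: pose=(8,-7,N) → sL=32/25, sR=160/293, mL=6688/7325, mR=-2688/7325
sensor matrix S = [[8, 2], [32/25, 160/293]]; det S = 13248/7325
solve [mL_A; mL_B] = S·[w00; w01] and [mR_A; mR_B] = S·[w10; w11]:
  w00 = 1/2, w01 = 1/2, w10 = -1/2, w11 = 1/2

1/2 1/2 -1/2 1/2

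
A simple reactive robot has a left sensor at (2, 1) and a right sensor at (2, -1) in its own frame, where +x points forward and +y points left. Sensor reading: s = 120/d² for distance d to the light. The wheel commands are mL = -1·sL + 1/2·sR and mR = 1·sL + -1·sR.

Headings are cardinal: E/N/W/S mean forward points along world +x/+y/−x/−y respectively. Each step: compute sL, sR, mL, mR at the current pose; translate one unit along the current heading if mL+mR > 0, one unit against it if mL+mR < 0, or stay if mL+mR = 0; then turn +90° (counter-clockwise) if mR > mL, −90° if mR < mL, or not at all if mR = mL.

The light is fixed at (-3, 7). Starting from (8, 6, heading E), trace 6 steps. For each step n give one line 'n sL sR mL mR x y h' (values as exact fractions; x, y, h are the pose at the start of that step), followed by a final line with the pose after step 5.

0 120/169 120/173 -10620/29237 480/29237 8 6 E
1 60/41 60/61 -2430/2501 1200/2501 7 6 N
2 120/73 24/13 -684/949 -192/949 7 5 W
3 3/4 30/29 -27/116 -33/116 8 5 S
4 24/17 40/27 -308/459 -32/459 8 6 W
5 60/89 12/13 -246/1157 -288/1157 9 6 S
final 9 7 W

n=0: pose=(8,6,E); sL=120/169, sR=120/173; mL=-10620/29237, mR=480/29237; mL+mR=-60/173 → advance -1; mR−mL=11100/29237 → turn +1·90°
n=1: pose=(7,6,N); sL=60/41, sR=60/61; mL=-2430/2501, mR=1200/2501; mL+mR=-30/61 → advance -1; mR−mL=3630/2501 → turn +1·90°
n=2: pose=(7,5,W); sL=120/73, sR=24/13; mL=-684/949, mR=-192/949; mL+mR=-12/13 → advance -1; mR−mL=492/949 → turn +1·90°
n=3: pose=(8,5,S); sL=3/4, sR=30/29; mL=-27/116, mR=-33/116; mL+mR=-15/29 → advance -1; mR−mL=-3/58 → turn -1·90°
n=4: pose=(8,6,W); sL=24/17, sR=40/27; mL=-308/459, mR=-32/459; mL+mR=-20/27 → advance -1; mR−mL=92/153 → turn +1·90°
n=5: pose=(9,6,S); sL=60/89, sR=12/13; mL=-246/1157, mR=-288/1157; mL+mR=-6/13 → advance -1; mR−mL=-42/1157 → turn -1·90°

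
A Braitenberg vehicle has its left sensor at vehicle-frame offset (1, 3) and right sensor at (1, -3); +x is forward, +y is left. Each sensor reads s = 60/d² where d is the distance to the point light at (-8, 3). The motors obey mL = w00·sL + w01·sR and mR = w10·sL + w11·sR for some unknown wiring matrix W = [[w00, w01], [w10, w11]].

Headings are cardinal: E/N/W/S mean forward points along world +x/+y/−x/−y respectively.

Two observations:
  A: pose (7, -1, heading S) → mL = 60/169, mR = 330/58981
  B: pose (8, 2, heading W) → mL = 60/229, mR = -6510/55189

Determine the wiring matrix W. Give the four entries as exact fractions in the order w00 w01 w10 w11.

0 1 -1 1/2

obs A: pose=(7,-1,S) → sL=60/349, sR=60/169, mL=60/169, mR=330/58981
obs B: pose=(8,2,W) → sL=60/241, sR=60/229, mL=60/229, mR=-6510/55189
sensor matrix S = [[60/349, 60/169], [60/241, 60/229]]; det S = -141091200/3255102409
solve [mL_A; mL_B] = S·[w00; w01] and [mR_A; mR_B] = S·[w10; w11]:
  w00 = 0, w01 = 1, w10 = -1, w11 = 1/2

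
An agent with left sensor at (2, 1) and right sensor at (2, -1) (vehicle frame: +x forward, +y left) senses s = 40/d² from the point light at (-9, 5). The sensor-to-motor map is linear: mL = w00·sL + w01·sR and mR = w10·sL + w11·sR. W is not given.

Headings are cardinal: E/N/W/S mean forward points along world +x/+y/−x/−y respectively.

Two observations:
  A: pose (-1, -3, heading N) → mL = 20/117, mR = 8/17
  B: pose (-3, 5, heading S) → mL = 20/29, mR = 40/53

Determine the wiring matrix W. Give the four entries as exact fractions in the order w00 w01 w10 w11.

0 1/2 1 0

obs A: pose=(-1,-3,N) → sL=8/17, sR=40/117, mL=20/117, mR=8/17
obs B: pose=(-3,5,S) → sL=40/53, sR=40/29, mL=20/29, mR=40/53
sensor matrix S = [[8/17, 40/117], [40/53, 40/29]]; det S = 1195520/3057093
solve [mL_A; mL_B] = S·[w00; w01] and [mR_A; mR_B] = S·[w10; w11]:
  w00 = 0, w01 = 1/2, w10 = 1, w11 = 0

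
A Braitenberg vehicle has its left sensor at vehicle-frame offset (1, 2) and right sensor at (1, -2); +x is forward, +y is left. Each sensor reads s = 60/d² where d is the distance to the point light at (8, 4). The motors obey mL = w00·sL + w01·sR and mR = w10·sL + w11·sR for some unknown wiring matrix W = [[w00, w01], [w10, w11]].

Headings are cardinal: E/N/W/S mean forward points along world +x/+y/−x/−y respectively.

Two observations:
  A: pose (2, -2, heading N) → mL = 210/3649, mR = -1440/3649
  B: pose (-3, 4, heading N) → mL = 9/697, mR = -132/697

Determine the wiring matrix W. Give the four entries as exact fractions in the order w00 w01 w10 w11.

obs A: pose=(2,-2,N) → sL=60/89, sR=60/41, mL=210/3649, mR=-1440/3649
obs B: pose=(-3,4,N) → sL=6/17, sR=30/41, mL=9/697, mR=-132/697
sensor matrix S = [[60/89, 60/41], [6/17, 30/41]]; det S = -1440/62033
solve [mL_A; mL_B] = S·[w00; w01] and [mR_A; mR_B] = S·[w10; w11]:
  w00 = -1, w01 = 1/2, w10 = 1/2, w11 = -1/2

-1 1/2 1/2 -1/2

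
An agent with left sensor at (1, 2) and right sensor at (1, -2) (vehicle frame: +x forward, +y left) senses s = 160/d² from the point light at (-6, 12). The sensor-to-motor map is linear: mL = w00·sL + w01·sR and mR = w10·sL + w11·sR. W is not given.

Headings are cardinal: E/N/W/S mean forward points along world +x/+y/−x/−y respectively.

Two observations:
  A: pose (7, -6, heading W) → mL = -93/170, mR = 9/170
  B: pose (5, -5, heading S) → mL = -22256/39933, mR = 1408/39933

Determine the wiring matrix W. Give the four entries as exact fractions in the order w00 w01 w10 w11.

obs A: pose=(7,-6,W) → sL=5/17, sR=2/5, mL=-93/170, mR=9/170
obs B: pose=(5,-5,S) → sL=160/493, sR=32/81, mL=-22256/39933, mR=1408/39933
sensor matrix S = [[5/17, 2/5], [160/493, 32/81]]; det S = -32/2349
solve [mL_A; mL_B] = S·[w00; w01] and [mR_A; mR_B] = S·[w10; w11]:
  w00 = -1/2, w01 = -1, w10 = -1/2, w11 = 1/2

-1/2 -1 -1/2 1/2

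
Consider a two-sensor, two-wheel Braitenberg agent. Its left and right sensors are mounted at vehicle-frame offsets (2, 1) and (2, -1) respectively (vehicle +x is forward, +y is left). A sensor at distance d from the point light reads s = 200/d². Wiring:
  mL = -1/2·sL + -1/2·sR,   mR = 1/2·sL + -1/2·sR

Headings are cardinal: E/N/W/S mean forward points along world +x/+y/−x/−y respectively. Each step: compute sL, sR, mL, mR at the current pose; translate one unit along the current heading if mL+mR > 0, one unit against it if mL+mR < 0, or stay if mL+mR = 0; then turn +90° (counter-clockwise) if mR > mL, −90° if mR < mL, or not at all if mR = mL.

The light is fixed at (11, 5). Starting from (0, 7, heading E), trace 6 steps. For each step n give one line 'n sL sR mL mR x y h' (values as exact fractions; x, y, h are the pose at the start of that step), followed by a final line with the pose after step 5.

0 20/9 100/41 -860/369 -40/369 0 7 E
1 40/37 200/137 -6440/5069 -960/5069 -1 7 N
2 50/49 1 -99/98 1/98 -1 6 W
3 200/101 40/29 -4920/2929 880/2929 0 6 S
4 20/9 100/41 -860/369 -40/369 0 7 E
5 40/37 200/137 -6440/5069 -960/5069 -1 7 N
final -1 6 W

n=0: pose=(0,7,E); sL=20/9, sR=100/41; mL=-860/369, mR=-40/369; mL+mR=-100/41 → advance -1; mR−mL=20/9 → turn +1·90°
n=1: pose=(-1,7,N); sL=40/37, sR=200/137; mL=-6440/5069, mR=-960/5069; mL+mR=-200/137 → advance -1; mR−mL=40/37 → turn +1·90°
n=2: pose=(-1,6,W); sL=50/49, sR=1; mL=-99/98, mR=1/98; mL+mR=-1 → advance -1; mR−mL=50/49 → turn +1·90°
n=3: pose=(0,6,S); sL=200/101, sR=40/29; mL=-4920/2929, mR=880/2929; mL+mR=-40/29 → advance -1; mR−mL=200/101 → turn +1·90°
n=4: pose=(0,7,E); sL=20/9, sR=100/41; mL=-860/369, mR=-40/369; mL+mR=-100/41 → advance -1; mR−mL=20/9 → turn +1·90°
n=5: pose=(-1,7,N); sL=40/37, sR=200/137; mL=-6440/5069, mR=-960/5069; mL+mR=-200/137 → advance -1; mR−mL=40/37 → turn +1·90°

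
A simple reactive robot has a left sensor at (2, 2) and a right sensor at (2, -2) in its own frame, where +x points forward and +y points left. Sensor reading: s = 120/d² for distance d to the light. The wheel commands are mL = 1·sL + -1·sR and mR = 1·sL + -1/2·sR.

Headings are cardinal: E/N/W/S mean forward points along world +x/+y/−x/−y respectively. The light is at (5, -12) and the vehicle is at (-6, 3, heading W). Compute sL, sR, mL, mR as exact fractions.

left sensor world pos  = (-8, 1); dL² = 338
right sensor world pos = (-8, 5); dR² = 458
sL = 120/338 = 60/169
sR = 120/458 = 60/229
mL = 1·sL + -1·sR = 3600/38701
mR = 1·sL + -1/2·sR = 8670/38701

60/169 60/229 3600/38701 8670/38701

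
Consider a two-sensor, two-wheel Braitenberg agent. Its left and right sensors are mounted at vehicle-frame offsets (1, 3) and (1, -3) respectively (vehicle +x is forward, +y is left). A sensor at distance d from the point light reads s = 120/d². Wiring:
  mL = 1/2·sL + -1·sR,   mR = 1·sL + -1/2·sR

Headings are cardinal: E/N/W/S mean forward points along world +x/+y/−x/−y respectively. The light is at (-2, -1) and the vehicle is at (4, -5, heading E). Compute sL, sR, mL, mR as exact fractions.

left sensor world pos  = (5, -2); dL² = 50
right sensor world pos = (5, -8); dR² = 98
sL = 120/50 = 12/5
sR = 120/98 = 60/49
mL = 1/2·sL + -1·sR = -6/245
mR = 1·sL + -1/2·sR = 438/245

12/5 60/49 -6/245 438/245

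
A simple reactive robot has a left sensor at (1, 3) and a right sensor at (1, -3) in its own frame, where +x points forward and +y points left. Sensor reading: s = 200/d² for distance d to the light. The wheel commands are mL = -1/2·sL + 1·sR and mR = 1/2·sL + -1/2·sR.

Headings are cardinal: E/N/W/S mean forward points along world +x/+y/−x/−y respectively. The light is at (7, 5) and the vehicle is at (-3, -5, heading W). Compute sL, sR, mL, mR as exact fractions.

left sensor world pos  = (-4, -8); dL² = 290
right sensor world pos = (-4, -2); dR² = 170
sL = 200/290 = 20/29
sR = 200/170 = 20/17
mL = -1/2·sL + 1·sR = 410/493
mR = 1/2·sL + -1/2·sR = -120/493

20/29 20/17 410/493 -120/493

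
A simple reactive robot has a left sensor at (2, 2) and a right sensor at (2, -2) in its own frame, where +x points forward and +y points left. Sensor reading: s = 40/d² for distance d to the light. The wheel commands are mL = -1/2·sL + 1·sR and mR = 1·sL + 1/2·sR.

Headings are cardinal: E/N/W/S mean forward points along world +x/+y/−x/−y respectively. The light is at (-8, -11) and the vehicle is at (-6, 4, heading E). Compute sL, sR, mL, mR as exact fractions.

8/61 8/37 340/2257 540/2257

left sensor world pos  = (-4, 6); dL² = 305
right sensor world pos = (-4, 2); dR² = 185
sL = 40/305 = 8/61
sR = 40/185 = 8/37
mL = -1/2·sL + 1·sR = 340/2257
mR = 1·sL + 1/2·sR = 540/2257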